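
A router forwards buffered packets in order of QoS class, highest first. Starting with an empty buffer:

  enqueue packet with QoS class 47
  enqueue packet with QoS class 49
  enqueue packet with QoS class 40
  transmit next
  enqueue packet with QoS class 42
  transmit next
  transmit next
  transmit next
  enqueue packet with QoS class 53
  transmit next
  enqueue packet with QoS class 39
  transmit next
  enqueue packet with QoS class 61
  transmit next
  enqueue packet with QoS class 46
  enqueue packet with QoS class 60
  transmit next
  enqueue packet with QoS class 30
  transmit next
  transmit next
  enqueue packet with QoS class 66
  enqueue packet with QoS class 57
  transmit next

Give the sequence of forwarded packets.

[49, 47, 42, 40, 53, 39, 61, 60, 46, 30, 66]

insert 47 → {47}
insert 49 → {49, 47}
insert 40 → {49, 47, 40}
transmit next → 49; now {47, 40}
insert 42 → {47, 42, 40}
transmit next → 47; now {42, 40}
transmit next → 42; now {40}
transmit next → 40; now {}
insert 53 → {53}
transmit next → 53; now {}
insert 39 → {39}
transmit next → 39; now {}
insert 61 → {61}
transmit next → 61; now {}
insert 46 → {46}
insert 60 → {60, 46}
transmit next → 60; now {46}
insert 30 → {46, 30}
transmit next → 46; now {30}
transmit next → 30; now {}
insert 66 → {66}
insert 57 → {66, 57}
transmit next → 66; now {57}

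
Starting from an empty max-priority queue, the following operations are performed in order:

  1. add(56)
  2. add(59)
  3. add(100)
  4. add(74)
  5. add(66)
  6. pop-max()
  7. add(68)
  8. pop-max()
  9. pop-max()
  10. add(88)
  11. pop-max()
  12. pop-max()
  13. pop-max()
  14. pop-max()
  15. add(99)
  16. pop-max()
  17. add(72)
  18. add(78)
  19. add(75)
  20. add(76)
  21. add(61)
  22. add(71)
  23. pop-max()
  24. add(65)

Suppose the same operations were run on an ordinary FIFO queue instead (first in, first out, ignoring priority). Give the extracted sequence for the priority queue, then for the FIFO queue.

priority queue: 100, 74, 68, 88, 66, 59, 56, 99, 78; FIFO queue: 56 → 59 → 100 → 74 → 66 → 68 → 88 → 99 → 72

insert 56 → {56}
insert 59 → {59, 56}
insert 100 → {100, 59, 56}
insert 74 → {100, 74, 59, 56}
insert 66 → {100, 74, 66, 59, 56}
pop-max → 100; now {74, 66, 59, 56}
insert 68 → {74, 68, 66, 59, 56}
pop-max → 74; now {68, 66, 59, 56}
pop-max → 68; now {66, 59, 56}
insert 88 → {88, 66, 59, 56}
pop-max → 88; now {66, 59, 56}
pop-max → 66; now {59, 56}
pop-max → 59; now {56}
pop-max → 56; now {}
insert 99 → {99}
pop-max → 99; now {}
insert 72 → {72}
insert 78 → {78, 72}
insert 75 → {78, 75, 72}
insert 76 → {78, 76, 75, 72}
insert 61 → {78, 76, 75, 72, 61}
insert 71 → {78, 76, 75, 72, 71, 61}
pop-max → 78; now {76, 75, 72, 71, 61}
insert 65 → {76, 75, 72, 71, 65, 61}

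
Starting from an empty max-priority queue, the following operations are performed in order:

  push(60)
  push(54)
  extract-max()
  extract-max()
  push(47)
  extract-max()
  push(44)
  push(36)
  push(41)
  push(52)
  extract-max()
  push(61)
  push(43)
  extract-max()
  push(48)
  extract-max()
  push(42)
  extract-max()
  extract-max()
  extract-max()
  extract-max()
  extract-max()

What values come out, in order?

insert 60 → {60}
insert 54 → {60, 54}
extract-max → 60; now {54}
extract-max → 54; now {}
insert 47 → {47}
extract-max → 47; now {}
insert 44 → {44}
insert 36 → {44, 36}
insert 41 → {44, 41, 36}
insert 52 → {52, 44, 41, 36}
extract-max → 52; now {44, 41, 36}
insert 61 → {61, 44, 41, 36}
insert 43 → {61, 44, 43, 41, 36}
extract-max → 61; now {44, 43, 41, 36}
insert 48 → {48, 44, 43, 41, 36}
extract-max → 48; now {44, 43, 41, 36}
insert 42 → {44, 43, 42, 41, 36}
extract-max → 44; now {43, 42, 41, 36}
extract-max → 43; now {42, 41, 36}
extract-max → 42; now {41, 36}
extract-max → 41; now {36}
extract-max → 36; now {}

60, 54, 47, 52, 61, 48, 44, 43, 42, 41, 36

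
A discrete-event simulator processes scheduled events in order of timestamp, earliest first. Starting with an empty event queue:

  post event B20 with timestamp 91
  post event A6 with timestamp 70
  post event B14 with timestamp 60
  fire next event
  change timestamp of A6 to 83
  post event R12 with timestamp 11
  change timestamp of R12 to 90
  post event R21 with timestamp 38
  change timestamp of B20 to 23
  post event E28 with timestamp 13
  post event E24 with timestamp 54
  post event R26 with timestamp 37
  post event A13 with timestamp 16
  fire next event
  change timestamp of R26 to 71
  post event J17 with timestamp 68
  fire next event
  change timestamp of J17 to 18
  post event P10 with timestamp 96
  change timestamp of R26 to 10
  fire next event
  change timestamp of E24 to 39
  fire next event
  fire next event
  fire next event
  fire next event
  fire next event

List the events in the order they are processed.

add B20 (timestamp 91) → {B20:91}
add A6 (timestamp 70) → {A6:70, B20:91}
add B14 (timestamp 60) → {B14:60, A6:70, B20:91}
fire next event → B14; now {A6:70, B20:91}
update A6 to timestamp 83 → {A6:83, B20:91}
add R12 (timestamp 11) → {R12:11, A6:83, B20:91}
update R12 to timestamp 90 → {A6:83, R12:90, B20:91}
add R21 (timestamp 38) → {R21:38, A6:83, R12:90, B20:91}
update B20 to timestamp 23 → {B20:23, R21:38, A6:83, R12:90}
add E28 (timestamp 13) → {E28:13, B20:23, R21:38, A6:83, R12:90}
add E24 (timestamp 54) → {E28:13, B20:23, R21:38, E24:54, A6:83, R12:90}
add R26 (timestamp 37) → {E28:13, B20:23, R26:37, R21:38, E24:54, A6:83, R12:90}
add A13 (timestamp 16) → {E28:13, A13:16, B20:23, R26:37, R21:38, E24:54, A6:83, R12:90}
fire next event → E28; now {A13:16, B20:23, R26:37, R21:38, E24:54, A6:83, R12:90}
update R26 to timestamp 71 → {A13:16, B20:23, R21:38, E24:54, R26:71, A6:83, R12:90}
add J17 (timestamp 68) → {A13:16, B20:23, R21:38, E24:54, J17:68, R26:71, A6:83, R12:90}
fire next event → A13; now {B20:23, R21:38, E24:54, J17:68, R26:71, A6:83, R12:90}
update J17 to timestamp 18 → {J17:18, B20:23, R21:38, E24:54, R26:71, A6:83, R12:90}
add P10 (timestamp 96) → {J17:18, B20:23, R21:38, E24:54, R26:71, A6:83, R12:90, P10:96}
update R26 to timestamp 10 → {R26:10, J17:18, B20:23, R21:38, E24:54, A6:83, R12:90, P10:96}
fire next event → R26; now {J17:18, B20:23, R21:38, E24:54, A6:83, R12:90, P10:96}
update E24 to timestamp 39 → {J17:18, B20:23, R21:38, E24:39, A6:83, R12:90, P10:96}
fire next event → J17; now {B20:23, R21:38, E24:39, A6:83, R12:90, P10:96}
fire next event → B20; now {R21:38, E24:39, A6:83, R12:90, P10:96}
fire next event → R21; now {E24:39, A6:83, R12:90, P10:96}
fire next event → E24; now {A6:83, R12:90, P10:96}
fire next event → A6; now {R12:90, P10:96}

[B14, E28, A13, R26, J17, B20, R21, E24, A6]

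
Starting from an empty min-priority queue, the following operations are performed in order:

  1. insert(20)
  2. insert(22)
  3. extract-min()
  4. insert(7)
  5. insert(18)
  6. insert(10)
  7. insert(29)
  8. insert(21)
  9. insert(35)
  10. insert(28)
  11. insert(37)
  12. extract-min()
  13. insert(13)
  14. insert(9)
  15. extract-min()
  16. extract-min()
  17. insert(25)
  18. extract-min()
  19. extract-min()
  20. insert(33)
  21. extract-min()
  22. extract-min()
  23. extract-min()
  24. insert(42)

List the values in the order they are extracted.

20 → 7 → 9 → 10 → 13 → 18 → 21 → 22 → 25

insert 20 → {20}
insert 22 → {20, 22}
extract-min → 20; now {22}
insert 7 → {7, 22}
insert 18 → {7, 18, 22}
insert 10 → {7, 10, 18, 22}
insert 29 → {7, 10, 18, 22, 29}
insert 21 → {7, 10, 18, 21, 22, 29}
insert 35 → {7, 10, 18, 21, 22, 29, 35}
insert 28 → {7, 10, 18, 21, 22, 28, 29, 35}
insert 37 → {7, 10, 18, 21, 22, 28, 29, 35, 37}
extract-min → 7; now {10, 18, 21, 22, 28, 29, 35, 37}
insert 13 → {10, 13, 18, 21, 22, 28, 29, 35, 37}
insert 9 → {9, 10, 13, 18, 21, 22, 28, 29, 35, 37}
extract-min → 9; now {10, 13, 18, 21, 22, 28, 29, 35, 37}
extract-min → 10; now {13, 18, 21, 22, 28, 29, 35, 37}
insert 25 → {13, 18, 21, 22, 25, 28, 29, 35, 37}
extract-min → 13; now {18, 21, 22, 25, 28, 29, 35, 37}
extract-min → 18; now {21, 22, 25, 28, 29, 35, 37}
insert 33 → {21, 22, 25, 28, 29, 33, 35, 37}
extract-min → 21; now {22, 25, 28, 29, 33, 35, 37}
extract-min → 22; now {25, 28, 29, 33, 35, 37}
extract-min → 25; now {28, 29, 33, 35, 37}
insert 42 → {28, 29, 33, 35, 37, 42}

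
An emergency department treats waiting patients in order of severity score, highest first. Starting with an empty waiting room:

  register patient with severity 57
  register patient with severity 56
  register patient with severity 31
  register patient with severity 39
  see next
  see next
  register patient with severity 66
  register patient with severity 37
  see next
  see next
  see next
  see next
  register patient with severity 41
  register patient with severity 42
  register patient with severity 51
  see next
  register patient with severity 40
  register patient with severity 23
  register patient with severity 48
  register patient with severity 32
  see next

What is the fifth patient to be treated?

37

insert 57 → {57}
insert 56 → {57, 56}
insert 31 → {57, 56, 31}
insert 39 → {57, 56, 39, 31}
see next → 57; now {56, 39, 31}
see next → 56; now {39, 31}
insert 66 → {66, 39, 31}
insert 37 → {66, 39, 37, 31}
see next → 66; now {39, 37, 31}
see next → 39; now {37, 31}
see next → 37; now {31}
see next → 31; now {}
insert 41 → {41}
insert 42 → {42, 41}
insert 51 → {51, 42, 41}
see next → 51; now {42, 41}
insert 40 → {42, 41, 40}
insert 23 → {42, 41, 40, 23}
insert 48 → {48, 42, 41, 40, 23}
insert 32 → {48, 42, 41, 40, 32, 23}
see next → 48; now {42, 41, 40, 32, 23}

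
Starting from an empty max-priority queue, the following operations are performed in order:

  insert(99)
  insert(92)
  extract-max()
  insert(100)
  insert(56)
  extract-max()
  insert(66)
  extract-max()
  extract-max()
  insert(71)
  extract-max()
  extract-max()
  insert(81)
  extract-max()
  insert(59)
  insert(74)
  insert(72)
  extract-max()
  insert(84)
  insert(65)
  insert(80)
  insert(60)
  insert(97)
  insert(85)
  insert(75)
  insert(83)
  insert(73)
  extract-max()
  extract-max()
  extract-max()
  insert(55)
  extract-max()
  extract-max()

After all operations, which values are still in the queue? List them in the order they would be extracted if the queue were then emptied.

insert 99 → {99}
insert 92 → {99, 92}
extract-max → 99; now {92}
insert 100 → {100, 92}
insert 56 → {100, 92, 56}
extract-max → 100; now {92, 56}
insert 66 → {92, 66, 56}
extract-max → 92; now {66, 56}
extract-max → 66; now {56}
insert 71 → {71, 56}
extract-max → 71; now {56}
extract-max → 56; now {}
insert 81 → {81}
extract-max → 81; now {}
insert 59 → {59}
insert 74 → {74, 59}
insert 72 → {74, 72, 59}
extract-max → 74; now {72, 59}
insert 84 → {84, 72, 59}
insert 65 → {84, 72, 65, 59}
insert 80 → {84, 80, 72, 65, 59}
insert 60 → {84, 80, 72, 65, 60, 59}
insert 97 → {97, 84, 80, 72, 65, 60, 59}
insert 85 → {97, 85, 84, 80, 72, 65, 60, 59}
insert 75 → {97, 85, 84, 80, 75, 72, 65, 60, 59}
insert 83 → {97, 85, 84, 83, 80, 75, 72, 65, 60, 59}
insert 73 → {97, 85, 84, 83, 80, 75, 73, 72, 65, 60, 59}
extract-max → 97; now {85, 84, 83, 80, 75, 73, 72, 65, 60, 59}
extract-max → 85; now {84, 83, 80, 75, 73, 72, 65, 60, 59}
extract-max → 84; now {83, 80, 75, 73, 72, 65, 60, 59}
insert 55 → {83, 80, 75, 73, 72, 65, 60, 59, 55}
extract-max → 83; now {80, 75, 73, 72, 65, 60, 59, 55}
extract-max → 80; now {75, 73, 72, 65, 60, 59, 55}

75, 73, 72, 65, 60, 59, 55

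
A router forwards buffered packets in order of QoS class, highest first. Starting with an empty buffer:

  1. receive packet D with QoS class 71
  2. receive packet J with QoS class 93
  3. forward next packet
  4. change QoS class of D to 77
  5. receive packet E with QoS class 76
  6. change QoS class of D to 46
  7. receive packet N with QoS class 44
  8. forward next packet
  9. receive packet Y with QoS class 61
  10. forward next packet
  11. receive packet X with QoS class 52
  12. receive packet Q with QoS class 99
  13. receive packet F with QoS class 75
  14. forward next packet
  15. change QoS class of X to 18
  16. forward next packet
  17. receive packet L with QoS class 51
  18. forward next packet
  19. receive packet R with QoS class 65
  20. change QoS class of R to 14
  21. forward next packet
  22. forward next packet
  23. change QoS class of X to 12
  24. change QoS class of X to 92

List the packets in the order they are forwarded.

J → E → Y → Q → F → L → D → N

add D (QoS class 71) → {D:71}
add J (QoS class 93) → {J:93, D:71}
forward next packet → J; now {D:71}
update D to QoS class 77 → {D:77}
add E (QoS class 76) → {D:77, E:76}
update D to QoS class 46 → {E:76, D:46}
add N (QoS class 44) → {E:76, D:46, N:44}
forward next packet → E; now {D:46, N:44}
add Y (QoS class 61) → {Y:61, D:46, N:44}
forward next packet → Y; now {D:46, N:44}
add X (QoS class 52) → {X:52, D:46, N:44}
add Q (QoS class 99) → {Q:99, X:52, D:46, N:44}
add F (QoS class 75) → {Q:99, F:75, X:52, D:46, N:44}
forward next packet → Q; now {F:75, X:52, D:46, N:44}
update X to QoS class 18 → {F:75, D:46, N:44, X:18}
forward next packet → F; now {D:46, N:44, X:18}
add L (QoS class 51) → {L:51, D:46, N:44, X:18}
forward next packet → L; now {D:46, N:44, X:18}
add R (QoS class 65) → {R:65, D:46, N:44, X:18}
update R to QoS class 14 → {D:46, N:44, X:18, R:14}
forward next packet → D; now {N:44, X:18, R:14}
forward next packet → N; now {X:18, R:14}
update X to QoS class 12 → {R:14, X:12}
update X to QoS class 92 → {X:92, R:14}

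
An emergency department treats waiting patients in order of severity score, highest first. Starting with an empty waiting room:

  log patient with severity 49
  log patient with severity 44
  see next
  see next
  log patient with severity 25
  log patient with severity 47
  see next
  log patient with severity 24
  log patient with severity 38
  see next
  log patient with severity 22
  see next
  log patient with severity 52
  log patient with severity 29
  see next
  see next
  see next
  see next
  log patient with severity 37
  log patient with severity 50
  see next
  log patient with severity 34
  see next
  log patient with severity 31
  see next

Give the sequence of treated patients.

insert 49 → {49}
insert 44 → {49, 44}
see next → 49; now {44}
see next → 44; now {}
insert 25 → {25}
insert 47 → {47, 25}
see next → 47; now {25}
insert 24 → {25, 24}
insert 38 → {38, 25, 24}
see next → 38; now {25, 24}
insert 22 → {25, 24, 22}
see next → 25; now {24, 22}
insert 52 → {52, 24, 22}
insert 29 → {52, 29, 24, 22}
see next → 52; now {29, 24, 22}
see next → 29; now {24, 22}
see next → 24; now {22}
see next → 22; now {}
insert 37 → {37}
insert 50 → {50, 37}
see next → 50; now {37}
insert 34 → {37, 34}
see next → 37; now {34}
insert 31 → {34, 31}
see next → 34; now {31}

49, 44, 47, 38, 25, 52, 29, 24, 22, 50, 37, 34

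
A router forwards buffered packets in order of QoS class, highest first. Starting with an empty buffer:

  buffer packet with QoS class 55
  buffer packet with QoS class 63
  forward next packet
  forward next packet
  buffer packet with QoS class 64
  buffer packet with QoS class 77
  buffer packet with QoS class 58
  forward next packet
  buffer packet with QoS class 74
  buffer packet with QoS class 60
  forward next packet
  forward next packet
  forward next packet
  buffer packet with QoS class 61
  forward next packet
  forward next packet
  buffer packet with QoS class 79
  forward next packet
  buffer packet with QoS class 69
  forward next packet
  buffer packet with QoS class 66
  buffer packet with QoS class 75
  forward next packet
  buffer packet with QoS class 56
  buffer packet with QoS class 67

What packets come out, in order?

[63, 55, 77, 74, 64, 60, 61, 58, 79, 69, 75]

insert 55 → {55}
insert 63 → {63, 55}
forward next packet → 63; now {55}
forward next packet → 55; now {}
insert 64 → {64}
insert 77 → {77, 64}
insert 58 → {77, 64, 58}
forward next packet → 77; now {64, 58}
insert 74 → {74, 64, 58}
insert 60 → {74, 64, 60, 58}
forward next packet → 74; now {64, 60, 58}
forward next packet → 64; now {60, 58}
forward next packet → 60; now {58}
insert 61 → {61, 58}
forward next packet → 61; now {58}
forward next packet → 58; now {}
insert 79 → {79}
forward next packet → 79; now {}
insert 69 → {69}
forward next packet → 69; now {}
insert 66 → {66}
insert 75 → {75, 66}
forward next packet → 75; now {66}
insert 56 → {66, 56}
insert 67 → {67, 66, 56}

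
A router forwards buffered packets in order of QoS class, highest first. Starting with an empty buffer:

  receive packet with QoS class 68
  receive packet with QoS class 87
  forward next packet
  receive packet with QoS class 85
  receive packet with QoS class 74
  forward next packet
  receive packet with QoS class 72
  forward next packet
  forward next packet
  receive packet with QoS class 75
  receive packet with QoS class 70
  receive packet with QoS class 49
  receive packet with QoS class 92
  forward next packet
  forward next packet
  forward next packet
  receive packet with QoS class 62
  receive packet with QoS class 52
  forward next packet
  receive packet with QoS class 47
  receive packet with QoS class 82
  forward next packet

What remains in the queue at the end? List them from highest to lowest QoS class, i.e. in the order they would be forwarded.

insert 68 → {68}
insert 87 → {87, 68}
forward next packet → 87; now {68}
insert 85 → {85, 68}
insert 74 → {85, 74, 68}
forward next packet → 85; now {74, 68}
insert 72 → {74, 72, 68}
forward next packet → 74; now {72, 68}
forward next packet → 72; now {68}
insert 75 → {75, 68}
insert 70 → {75, 70, 68}
insert 49 → {75, 70, 68, 49}
insert 92 → {92, 75, 70, 68, 49}
forward next packet → 92; now {75, 70, 68, 49}
forward next packet → 75; now {70, 68, 49}
forward next packet → 70; now {68, 49}
insert 62 → {68, 62, 49}
insert 52 → {68, 62, 52, 49}
forward next packet → 68; now {62, 52, 49}
insert 47 → {62, 52, 49, 47}
insert 82 → {82, 62, 52, 49, 47}
forward next packet → 82; now {62, 52, 49, 47}

[62, 52, 49, 47]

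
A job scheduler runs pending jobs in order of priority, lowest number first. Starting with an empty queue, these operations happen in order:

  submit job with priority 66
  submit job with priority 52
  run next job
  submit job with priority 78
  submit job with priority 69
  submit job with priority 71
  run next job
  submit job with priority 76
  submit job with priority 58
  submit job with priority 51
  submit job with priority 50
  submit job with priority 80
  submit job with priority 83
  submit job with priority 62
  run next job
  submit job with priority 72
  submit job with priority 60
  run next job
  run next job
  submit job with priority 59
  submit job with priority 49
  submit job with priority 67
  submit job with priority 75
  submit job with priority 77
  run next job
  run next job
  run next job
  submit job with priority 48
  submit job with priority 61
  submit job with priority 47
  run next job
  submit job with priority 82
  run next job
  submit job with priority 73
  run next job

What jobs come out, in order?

52 → 66 → 50 → 51 → 58 → 49 → 59 → 60 → 47 → 48 → 61

insert 66 → {66}
insert 52 → {52, 66}
run next job → 52; now {66}
insert 78 → {66, 78}
insert 69 → {66, 69, 78}
insert 71 → {66, 69, 71, 78}
run next job → 66; now {69, 71, 78}
insert 76 → {69, 71, 76, 78}
insert 58 → {58, 69, 71, 76, 78}
insert 51 → {51, 58, 69, 71, 76, 78}
insert 50 → {50, 51, 58, 69, 71, 76, 78}
insert 80 → {50, 51, 58, 69, 71, 76, 78, 80}
insert 83 → {50, 51, 58, 69, 71, 76, 78, 80, 83}
insert 62 → {50, 51, 58, 62, 69, 71, 76, 78, 80, 83}
run next job → 50; now {51, 58, 62, 69, 71, 76, 78, 80, 83}
insert 72 → {51, 58, 62, 69, 71, 72, 76, 78, 80, 83}
insert 60 → {51, 58, 60, 62, 69, 71, 72, 76, 78, 80, 83}
run next job → 51; now {58, 60, 62, 69, 71, 72, 76, 78, 80, 83}
run next job → 58; now {60, 62, 69, 71, 72, 76, 78, 80, 83}
insert 59 → {59, 60, 62, 69, 71, 72, 76, 78, 80, 83}
insert 49 → {49, 59, 60, 62, 69, 71, 72, 76, 78, 80, 83}
insert 67 → {49, 59, 60, 62, 67, 69, 71, 72, 76, 78, 80, 83}
insert 75 → {49, 59, 60, 62, 67, 69, 71, 72, 75, 76, 78, 80, 83}
insert 77 → {49, 59, 60, 62, 67, 69, 71, 72, 75, 76, 77, 78, 80, 83}
run next job → 49; now {59, 60, 62, 67, 69, 71, 72, 75, 76, 77, 78, 80, 83}
run next job → 59; now {60, 62, 67, 69, 71, 72, 75, 76, 77, 78, 80, 83}
run next job → 60; now {62, 67, 69, 71, 72, 75, 76, 77, 78, 80, 83}
insert 48 → {48, 62, 67, 69, 71, 72, 75, 76, 77, 78, 80, 83}
insert 61 → {48, 61, 62, 67, 69, 71, 72, 75, 76, 77, 78, 80, 83}
insert 47 → {47, 48, 61, 62, 67, 69, 71, 72, 75, 76, 77, 78, 80, 83}
run next job → 47; now {48, 61, 62, 67, 69, 71, 72, 75, 76, 77, 78, 80, 83}
insert 82 → {48, 61, 62, 67, 69, 71, 72, 75, 76, 77, 78, 80, 82, 83}
run next job → 48; now {61, 62, 67, 69, 71, 72, 75, 76, 77, 78, 80, 82, 83}
insert 73 → {61, 62, 67, 69, 71, 72, 73, 75, 76, 77, 78, 80, 82, 83}
run next job → 61; now {62, 67, 69, 71, 72, 73, 75, 76, 77, 78, 80, 82, 83}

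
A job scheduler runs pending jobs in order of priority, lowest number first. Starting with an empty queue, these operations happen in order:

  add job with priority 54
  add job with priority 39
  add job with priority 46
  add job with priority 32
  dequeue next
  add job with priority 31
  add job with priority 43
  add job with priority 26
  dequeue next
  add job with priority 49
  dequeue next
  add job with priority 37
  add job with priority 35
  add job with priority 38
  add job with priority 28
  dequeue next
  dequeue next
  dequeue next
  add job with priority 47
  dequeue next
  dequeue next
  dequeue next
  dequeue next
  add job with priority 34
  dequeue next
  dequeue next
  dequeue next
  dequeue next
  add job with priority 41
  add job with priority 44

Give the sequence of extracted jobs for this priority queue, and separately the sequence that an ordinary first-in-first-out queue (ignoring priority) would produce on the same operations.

insert 54 → {54}
insert 39 → {39, 54}
insert 46 → {39, 46, 54}
insert 32 → {32, 39, 46, 54}
dequeue next → 32; now {39, 46, 54}
insert 31 → {31, 39, 46, 54}
insert 43 → {31, 39, 43, 46, 54}
insert 26 → {26, 31, 39, 43, 46, 54}
dequeue next → 26; now {31, 39, 43, 46, 54}
insert 49 → {31, 39, 43, 46, 49, 54}
dequeue next → 31; now {39, 43, 46, 49, 54}
insert 37 → {37, 39, 43, 46, 49, 54}
insert 35 → {35, 37, 39, 43, 46, 49, 54}
insert 38 → {35, 37, 38, 39, 43, 46, 49, 54}
insert 28 → {28, 35, 37, 38, 39, 43, 46, 49, 54}
dequeue next → 28; now {35, 37, 38, 39, 43, 46, 49, 54}
dequeue next → 35; now {37, 38, 39, 43, 46, 49, 54}
dequeue next → 37; now {38, 39, 43, 46, 49, 54}
insert 47 → {38, 39, 43, 46, 47, 49, 54}
dequeue next → 38; now {39, 43, 46, 47, 49, 54}
dequeue next → 39; now {43, 46, 47, 49, 54}
dequeue next → 43; now {46, 47, 49, 54}
dequeue next → 46; now {47, 49, 54}
insert 34 → {34, 47, 49, 54}
dequeue next → 34; now {47, 49, 54}
dequeue next → 47; now {49, 54}
dequeue next → 49; now {54}
dequeue next → 54; now {}
insert 41 → {41}
insert 44 → {41, 44}

priority queue: 32 → 26 → 31 → 28 → 35 → 37 → 38 → 39 → 43 → 46 → 34 → 47 → 49 → 54; FIFO queue: 54, 39, 46, 32, 31, 43, 26, 49, 37, 35, 38, 28, 47, 34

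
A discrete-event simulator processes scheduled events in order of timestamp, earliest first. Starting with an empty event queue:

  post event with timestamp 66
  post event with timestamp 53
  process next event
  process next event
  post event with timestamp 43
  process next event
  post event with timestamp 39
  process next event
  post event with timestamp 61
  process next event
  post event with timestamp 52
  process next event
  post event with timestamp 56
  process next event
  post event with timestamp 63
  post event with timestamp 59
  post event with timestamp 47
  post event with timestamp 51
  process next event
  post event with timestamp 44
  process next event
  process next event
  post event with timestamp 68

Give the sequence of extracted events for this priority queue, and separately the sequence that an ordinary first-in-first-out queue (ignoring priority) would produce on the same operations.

priority queue: 53, 66, 43, 39, 61, 52, 56, 47, 44, 51; FIFO queue: 66, 53, 43, 39, 61, 52, 56, 63, 59, 47

insert 66 → {66}
insert 53 → {53, 66}
process next event → 53; now {66}
process next event → 66; now {}
insert 43 → {43}
process next event → 43; now {}
insert 39 → {39}
process next event → 39; now {}
insert 61 → {61}
process next event → 61; now {}
insert 52 → {52}
process next event → 52; now {}
insert 56 → {56}
process next event → 56; now {}
insert 63 → {63}
insert 59 → {59, 63}
insert 47 → {47, 59, 63}
insert 51 → {47, 51, 59, 63}
process next event → 47; now {51, 59, 63}
insert 44 → {44, 51, 59, 63}
process next event → 44; now {51, 59, 63}
process next event → 51; now {59, 63}
insert 68 → {59, 63, 68}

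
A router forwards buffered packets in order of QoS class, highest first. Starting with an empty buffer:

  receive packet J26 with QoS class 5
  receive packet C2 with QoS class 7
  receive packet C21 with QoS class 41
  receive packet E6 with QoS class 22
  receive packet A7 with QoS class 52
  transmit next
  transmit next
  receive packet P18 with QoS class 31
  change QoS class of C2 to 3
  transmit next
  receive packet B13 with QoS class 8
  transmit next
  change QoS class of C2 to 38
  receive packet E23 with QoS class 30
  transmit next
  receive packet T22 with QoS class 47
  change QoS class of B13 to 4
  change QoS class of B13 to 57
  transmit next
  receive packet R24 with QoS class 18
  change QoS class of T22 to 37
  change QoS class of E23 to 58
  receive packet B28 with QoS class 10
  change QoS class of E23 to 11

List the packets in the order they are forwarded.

[A7, C21, P18, E6, C2, B13]

add J26 (QoS class 5) → {J26:5}
add C2 (QoS class 7) → {C2:7, J26:5}
add C21 (QoS class 41) → {C21:41, C2:7, J26:5}
add E6 (QoS class 22) → {C21:41, E6:22, C2:7, J26:5}
add A7 (QoS class 52) → {A7:52, C21:41, E6:22, C2:7, J26:5}
transmit next → A7; now {C21:41, E6:22, C2:7, J26:5}
transmit next → C21; now {E6:22, C2:7, J26:5}
add P18 (QoS class 31) → {P18:31, E6:22, C2:7, J26:5}
update C2 to QoS class 3 → {P18:31, E6:22, J26:5, C2:3}
transmit next → P18; now {E6:22, J26:5, C2:3}
add B13 (QoS class 8) → {E6:22, B13:8, J26:5, C2:3}
transmit next → E6; now {B13:8, J26:5, C2:3}
update C2 to QoS class 38 → {C2:38, B13:8, J26:5}
add E23 (QoS class 30) → {C2:38, E23:30, B13:8, J26:5}
transmit next → C2; now {E23:30, B13:8, J26:5}
add T22 (QoS class 47) → {T22:47, E23:30, B13:8, J26:5}
update B13 to QoS class 4 → {T22:47, E23:30, J26:5, B13:4}
update B13 to QoS class 57 → {B13:57, T22:47, E23:30, J26:5}
transmit next → B13; now {T22:47, E23:30, J26:5}
add R24 (QoS class 18) → {T22:47, E23:30, R24:18, J26:5}
update T22 to QoS class 37 → {T22:37, E23:30, R24:18, J26:5}
update E23 to QoS class 58 → {E23:58, T22:37, R24:18, J26:5}
add B28 (QoS class 10) → {E23:58, T22:37, R24:18, B28:10, J26:5}
update E23 to QoS class 11 → {T22:37, R24:18, E23:11, B28:10, J26:5}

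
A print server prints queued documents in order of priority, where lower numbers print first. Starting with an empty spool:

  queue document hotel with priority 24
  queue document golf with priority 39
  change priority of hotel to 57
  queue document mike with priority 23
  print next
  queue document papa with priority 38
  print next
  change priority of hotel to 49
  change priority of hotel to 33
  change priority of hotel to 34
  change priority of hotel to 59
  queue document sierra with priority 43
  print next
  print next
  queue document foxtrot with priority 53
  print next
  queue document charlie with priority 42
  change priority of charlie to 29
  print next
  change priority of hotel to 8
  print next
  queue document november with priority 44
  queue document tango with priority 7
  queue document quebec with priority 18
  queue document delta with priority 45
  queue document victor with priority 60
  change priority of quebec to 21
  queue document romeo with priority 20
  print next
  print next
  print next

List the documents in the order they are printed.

add hotel (priority 24) → {hotel:24}
add golf (priority 39) → {hotel:24, golf:39}
update hotel to priority 57 → {golf:39, hotel:57}
add mike (priority 23) → {mike:23, golf:39, hotel:57}
print next → mike; now {golf:39, hotel:57}
add papa (priority 38) → {papa:38, golf:39, hotel:57}
print next → papa; now {golf:39, hotel:57}
update hotel to priority 49 → {golf:39, hotel:49}
update hotel to priority 33 → {hotel:33, golf:39}
update hotel to priority 34 → {hotel:34, golf:39}
update hotel to priority 59 → {golf:39, hotel:59}
add sierra (priority 43) → {golf:39, sierra:43, hotel:59}
print next → golf; now {sierra:43, hotel:59}
print next → sierra; now {hotel:59}
add foxtrot (priority 53) → {foxtrot:53, hotel:59}
print next → foxtrot; now {hotel:59}
add charlie (priority 42) → {charlie:42, hotel:59}
update charlie to priority 29 → {charlie:29, hotel:59}
print next → charlie; now {hotel:59}
update hotel to priority 8 → {hotel:8}
print next → hotel; now {}
add november (priority 44) → {november:44}
add tango (priority 7) → {tango:7, november:44}
add quebec (priority 18) → {tango:7, quebec:18, november:44}
add delta (priority 45) → {tango:7, quebec:18, november:44, delta:45}
add victor (priority 60) → {tango:7, quebec:18, november:44, delta:45, victor:60}
update quebec to priority 21 → {tango:7, quebec:21, november:44, delta:45, victor:60}
add romeo (priority 20) → {tango:7, romeo:20, quebec:21, november:44, delta:45, victor:60}
print next → tango; now {romeo:20, quebec:21, november:44, delta:45, victor:60}
print next → romeo; now {quebec:21, november:44, delta:45, victor:60}
print next → quebec; now {november:44, delta:45, victor:60}

mike, papa, golf, sierra, foxtrot, charlie, hotel, tango, romeo, quebec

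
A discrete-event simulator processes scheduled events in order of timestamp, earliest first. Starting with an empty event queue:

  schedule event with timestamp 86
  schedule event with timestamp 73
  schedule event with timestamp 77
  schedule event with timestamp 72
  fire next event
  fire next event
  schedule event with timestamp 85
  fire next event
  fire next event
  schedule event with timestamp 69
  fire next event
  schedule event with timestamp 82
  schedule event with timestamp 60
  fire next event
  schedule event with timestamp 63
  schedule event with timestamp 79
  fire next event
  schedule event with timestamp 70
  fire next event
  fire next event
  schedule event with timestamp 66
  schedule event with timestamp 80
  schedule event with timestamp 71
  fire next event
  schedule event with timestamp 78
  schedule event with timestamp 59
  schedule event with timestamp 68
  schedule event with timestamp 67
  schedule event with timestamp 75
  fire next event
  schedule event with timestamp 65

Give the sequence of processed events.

72, 73, 77, 85, 69, 60, 63, 70, 79, 66, 59

insert 86 → {86}
insert 73 → {73, 86}
insert 77 → {73, 77, 86}
insert 72 → {72, 73, 77, 86}
fire next event → 72; now {73, 77, 86}
fire next event → 73; now {77, 86}
insert 85 → {77, 85, 86}
fire next event → 77; now {85, 86}
fire next event → 85; now {86}
insert 69 → {69, 86}
fire next event → 69; now {86}
insert 82 → {82, 86}
insert 60 → {60, 82, 86}
fire next event → 60; now {82, 86}
insert 63 → {63, 82, 86}
insert 79 → {63, 79, 82, 86}
fire next event → 63; now {79, 82, 86}
insert 70 → {70, 79, 82, 86}
fire next event → 70; now {79, 82, 86}
fire next event → 79; now {82, 86}
insert 66 → {66, 82, 86}
insert 80 → {66, 80, 82, 86}
insert 71 → {66, 71, 80, 82, 86}
fire next event → 66; now {71, 80, 82, 86}
insert 78 → {71, 78, 80, 82, 86}
insert 59 → {59, 71, 78, 80, 82, 86}
insert 68 → {59, 68, 71, 78, 80, 82, 86}
insert 67 → {59, 67, 68, 71, 78, 80, 82, 86}
insert 75 → {59, 67, 68, 71, 75, 78, 80, 82, 86}
fire next event → 59; now {67, 68, 71, 75, 78, 80, 82, 86}
insert 65 → {65, 67, 68, 71, 75, 78, 80, 82, 86}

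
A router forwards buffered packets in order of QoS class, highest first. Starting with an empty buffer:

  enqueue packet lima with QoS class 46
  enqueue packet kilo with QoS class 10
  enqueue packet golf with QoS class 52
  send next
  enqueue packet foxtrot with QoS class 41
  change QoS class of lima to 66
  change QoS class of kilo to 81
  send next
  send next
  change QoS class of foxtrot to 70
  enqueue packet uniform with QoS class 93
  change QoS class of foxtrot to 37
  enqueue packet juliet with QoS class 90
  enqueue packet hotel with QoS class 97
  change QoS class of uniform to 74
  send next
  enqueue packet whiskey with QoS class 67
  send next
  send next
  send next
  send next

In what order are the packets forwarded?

add lima (QoS class 46) → {lima:46}
add kilo (QoS class 10) → {lima:46, kilo:10}
add golf (QoS class 52) → {golf:52, lima:46, kilo:10}
send next → golf; now {lima:46, kilo:10}
add foxtrot (QoS class 41) → {lima:46, foxtrot:41, kilo:10}
update lima to QoS class 66 → {lima:66, foxtrot:41, kilo:10}
update kilo to QoS class 81 → {kilo:81, lima:66, foxtrot:41}
send next → kilo; now {lima:66, foxtrot:41}
send next → lima; now {foxtrot:41}
update foxtrot to QoS class 70 → {foxtrot:70}
add uniform (QoS class 93) → {uniform:93, foxtrot:70}
update foxtrot to QoS class 37 → {uniform:93, foxtrot:37}
add juliet (QoS class 90) → {uniform:93, juliet:90, foxtrot:37}
add hotel (QoS class 97) → {hotel:97, uniform:93, juliet:90, foxtrot:37}
update uniform to QoS class 74 → {hotel:97, juliet:90, uniform:74, foxtrot:37}
send next → hotel; now {juliet:90, uniform:74, foxtrot:37}
add whiskey (QoS class 67) → {juliet:90, uniform:74, whiskey:67, foxtrot:37}
send next → juliet; now {uniform:74, whiskey:67, foxtrot:37}
send next → uniform; now {whiskey:67, foxtrot:37}
send next → whiskey; now {foxtrot:37}
send next → foxtrot; now {}

golf, kilo, lima, hotel, juliet, uniform, whiskey, foxtrot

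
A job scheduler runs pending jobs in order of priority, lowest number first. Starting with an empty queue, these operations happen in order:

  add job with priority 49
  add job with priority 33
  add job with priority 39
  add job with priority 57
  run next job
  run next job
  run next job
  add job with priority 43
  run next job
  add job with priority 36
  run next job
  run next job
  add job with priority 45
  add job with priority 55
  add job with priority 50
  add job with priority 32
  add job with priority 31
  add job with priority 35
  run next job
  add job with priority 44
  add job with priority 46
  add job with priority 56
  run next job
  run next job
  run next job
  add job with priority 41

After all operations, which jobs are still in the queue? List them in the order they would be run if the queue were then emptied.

41 → 45 → 46 → 50 → 55 → 56

insert 49 → {49}
insert 33 → {33, 49}
insert 39 → {33, 39, 49}
insert 57 → {33, 39, 49, 57}
run next job → 33; now {39, 49, 57}
run next job → 39; now {49, 57}
run next job → 49; now {57}
insert 43 → {43, 57}
run next job → 43; now {57}
insert 36 → {36, 57}
run next job → 36; now {57}
run next job → 57; now {}
insert 45 → {45}
insert 55 → {45, 55}
insert 50 → {45, 50, 55}
insert 32 → {32, 45, 50, 55}
insert 31 → {31, 32, 45, 50, 55}
insert 35 → {31, 32, 35, 45, 50, 55}
run next job → 31; now {32, 35, 45, 50, 55}
insert 44 → {32, 35, 44, 45, 50, 55}
insert 46 → {32, 35, 44, 45, 46, 50, 55}
insert 56 → {32, 35, 44, 45, 46, 50, 55, 56}
run next job → 32; now {35, 44, 45, 46, 50, 55, 56}
run next job → 35; now {44, 45, 46, 50, 55, 56}
run next job → 44; now {45, 46, 50, 55, 56}
insert 41 → {41, 45, 46, 50, 55, 56}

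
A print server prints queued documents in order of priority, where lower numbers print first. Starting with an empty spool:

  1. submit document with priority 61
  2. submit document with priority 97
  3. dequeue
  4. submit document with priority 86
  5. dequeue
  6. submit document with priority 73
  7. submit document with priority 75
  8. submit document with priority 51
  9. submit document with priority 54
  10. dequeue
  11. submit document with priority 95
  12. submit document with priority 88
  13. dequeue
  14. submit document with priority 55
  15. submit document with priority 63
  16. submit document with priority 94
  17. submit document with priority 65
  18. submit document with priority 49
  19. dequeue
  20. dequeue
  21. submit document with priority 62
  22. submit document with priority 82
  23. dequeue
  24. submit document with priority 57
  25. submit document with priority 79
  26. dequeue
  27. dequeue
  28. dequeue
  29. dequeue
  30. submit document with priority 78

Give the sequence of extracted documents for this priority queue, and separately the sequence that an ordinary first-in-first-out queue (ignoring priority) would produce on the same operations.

priority queue: 61, 86, 51, 54, 49, 55, 62, 57, 63, 65, 73; FIFO queue: 61, 97, 86, 73, 75, 51, 54, 95, 88, 55, 63

insert 61 → {61}
insert 97 → {61, 97}
dequeue → 61; now {97}
insert 86 → {86, 97}
dequeue → 86; now {97}
insert 73 → {73, 97}
insert 75 → {73, 75, 97}
insert 51 → {51, 73, 75, 97}
insert 54 → {51, 54, 73, 75, 97}
dequeue → 51; now {54, 73, 75, 97}
insert 95 → {54, 73, 75, 95, 97}
insert 88 → {54, 73, 75, 88, 95, 97}
dequeue → 54; now {73, 75, 88, 95, 97}
insert 55 → {55, 73, 75, 88, 95, 97}
insert 63 → {55, 63, 73, 75, 88, 95, 97}
insert 94 → {55, 63, 73, 75, 88, 94, 95, 97}
insert 65 → {55, 63, 65, 73, 75, 88, 94, 95, 97}
insert 49 → {49, 55, 63, 65, 73, 75, 88, 94, 95, 97}
dequeue → 49; now {55, 63, 65, 73, 75, 88, 94, 95, 97}
dequeue → 55; now {63, 65, 73, 75, 88, 94, 95, 97}
insert 62 → {62, 63, 65, 73, 75, 88, 94, 95, 97}
insert 82 → {62, 63, 65, 73, 75, 82, 88, 94, 95, 97}
dequeue → 62; now {63, 65, 73, 75, 82, 88, 94, 95, 97}
insert 57 → {57, 63, 65, 73, 75, 82, 88, 94, 95, 97}
insert 79 → {57, 63, 65, 73, 75, 79, 82, 88, 94, 95, 97}
dequeue → 57; now {63, 65, 73, 75, 79, 82, 88, 94, 95, 97}
dequeue → 63; now {65, 73, 75, 79, 82, 88, 94, 95, 97}
dequeue → 65; now {73, 75, 79, 82, 88, 94, 95, 97}
dequeue → 73; now {75, 79, 82, 88, 94, 95, 97}
insert 78 → {75, 78, 79, 82, 88, 94, 95, 97}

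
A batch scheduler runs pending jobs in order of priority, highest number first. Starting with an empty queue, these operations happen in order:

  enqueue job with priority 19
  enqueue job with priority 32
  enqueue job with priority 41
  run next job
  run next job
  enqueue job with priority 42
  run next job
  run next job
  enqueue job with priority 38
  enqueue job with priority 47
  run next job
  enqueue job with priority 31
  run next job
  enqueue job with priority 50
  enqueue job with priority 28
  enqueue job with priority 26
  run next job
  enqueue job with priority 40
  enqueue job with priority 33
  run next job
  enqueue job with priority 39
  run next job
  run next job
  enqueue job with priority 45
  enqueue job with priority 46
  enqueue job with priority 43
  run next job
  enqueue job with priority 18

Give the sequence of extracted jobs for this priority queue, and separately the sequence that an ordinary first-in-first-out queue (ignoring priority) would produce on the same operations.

priority queue: 41, 32, 42, 19, 47, 38, 50, 40, 39, 33, 46; FIFO queue: 19 → 32 → 41 → 42 → 38 → 47 → 31 → 50 → 28 → 26 → 40

insert 19 → {19}
insert 32 → {32, 19}
insert 41 → {41, 32, 19}
run next job → 41; now {32, 19}
run next job → 32; now {19}
insert 42 → {42, 19}
run next job → 42; now {19}
run next job → 19; now {}
insert 38 → {38}
insert 47 → {47, 38}
run next job → 47; now {38}
insert 31 → {38, 31}
run next job → 38; now {31}
insert 50 → {50, 31}
insert 28 → {50, 31, 28}
insert 26 → {50, 31, 28, 26}
run next job → 50; now {31, 28, 26}
insert 40 → {40, 31, 28, 26}
insert 33 → {40, 33, 31, 28, 26}
run next job → 40; now {33, 31, 28, 26}
insert 39 → {39, 33, 31, 28, 26}
run next job → 39; now {33, 31, 28, 26}
run next job → 33; now {31, 28, 26}
insert 45 → {45, 31, 28, 26}
insert 46 → {46, 45, 31, 28, 26}
insert 43 → {46, 45, 43, 31, 28, 26}
run next job → 46; now {45, 43, 31, 28, 26}
insert 18 → {45, 43, 31, 28, 26, 18}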